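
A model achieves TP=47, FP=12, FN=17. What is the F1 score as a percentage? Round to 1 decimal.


Precision = TP / (TP + FP) = 47 / 59 = 0.7966
Recall = TP / (TP + FN) = 47 / 64 = 0.7344
F1 = 2 * P * R / (P + R)
= 2 * 0.7966 * 0.7344 / (0.7966 + 0.7344)
= 1.17 / 1.531
= 0.7642
As percentage: 76.4%

76.4


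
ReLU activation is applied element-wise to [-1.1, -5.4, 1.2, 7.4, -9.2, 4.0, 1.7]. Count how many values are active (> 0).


ReLU(x) = max(0, x) for each element:
ReLU(-1.1) = 0
ReLU(-5.4) = 0
ReLU(1.2) = 1.2
ReLU(7.4) = 7.4
ReLU(-9.2) = 0
ReLU(4.0) = 4.0
ReLU(1.7) = 1.7
Active neurons (>0): 4

4


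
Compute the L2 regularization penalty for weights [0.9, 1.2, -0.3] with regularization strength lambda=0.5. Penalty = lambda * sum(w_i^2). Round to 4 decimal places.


Squaring each weight:
0.9^2 = 0.81
1.2^2 = 1.44
(-0.3)^2 = 0.09
Sum of squares = 2.34
Penalty = 0.5 * 2.34 = 1.1700

1.1700


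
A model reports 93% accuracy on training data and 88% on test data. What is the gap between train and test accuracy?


Gap = train_accuracy - test_accuracy
= 93 - 88
= 5%
This moderate gap may indicate mild overfitting.

5


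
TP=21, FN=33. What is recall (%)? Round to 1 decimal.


Recall = TP / (TP + FN) * 100
= 21 / (21 + 33)
= 21 / 54
= 0.3889
= 38.9%

38.9


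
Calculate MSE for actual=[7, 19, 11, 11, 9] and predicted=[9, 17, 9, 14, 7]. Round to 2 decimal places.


Differences: [-2, 2, 2, -3, 2]
Squared errors: [4, 4, 4, 9, 4]
Sum of squared errors = 25
MSE = 25 / 5 = 5.00

5.00


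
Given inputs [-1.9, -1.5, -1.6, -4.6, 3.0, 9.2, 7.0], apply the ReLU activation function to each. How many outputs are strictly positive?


ReLU(x) = max(0, x) for each element:
ReLU(-1.9) = 0
ReLU(-1.5) = 0
ReLU(-1.6) = 0
ReLU(-4.6) = 0
ReLU(3.0) = 3.0
ReLU(9.2) = 9.2
ReLU(7.0) = 7.0
Active neurons (>0): 3

3


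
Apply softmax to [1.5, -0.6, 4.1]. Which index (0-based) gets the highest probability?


Softmax is a monotonic transformation, so it preserves the argmax.
We need to find the index of the maximum logit.
Index 0: 1.5
Index 1: -0.6
Index 2: 4.1
Maximum logit = 4.1 at index 2

2


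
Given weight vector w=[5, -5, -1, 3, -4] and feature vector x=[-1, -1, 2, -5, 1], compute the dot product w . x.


Element-wise products:
5 * -1 = -5
-5 * -1 = 5
-1 * 2 = -2
3 * -5 = -15
-4 * 1 = -4
Sum = -5 + 5 + -2 + -15 + -4
= -21

-21


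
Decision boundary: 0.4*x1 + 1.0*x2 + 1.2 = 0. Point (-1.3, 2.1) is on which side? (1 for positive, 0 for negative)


Compute 0.4 * -1.3 + 1.0 * 2.1 + 1.2
= -0.52 + 2.1 + 1.2
= 2.78
Since 2.78 >= 0, the point is on the positive side.

1


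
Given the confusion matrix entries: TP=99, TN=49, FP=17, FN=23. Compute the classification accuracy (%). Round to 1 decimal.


Accuracy = (TP + TN) / (TP + TN + FP + FN) * 100
= (99 + 49) / (99 + 49 + 17 + 23)
= 148 / 188
= 0.7872
= 78.7%

78.7


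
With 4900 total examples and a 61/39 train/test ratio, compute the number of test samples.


Train samples = 4900 * 61% = 2989
Test samples = 4900 - 2989
= 1911

1911


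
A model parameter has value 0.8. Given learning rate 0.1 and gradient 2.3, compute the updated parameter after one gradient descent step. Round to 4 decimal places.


w_new = w_old - lr * gradient
= 0.8 - 0.1 * 2.3
= 0.8 - (0.23)
= 0.5700

0.5700


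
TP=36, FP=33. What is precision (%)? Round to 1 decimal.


Precision = TP / (TP + FP) * 100
= 36 / (36 + 33)
= 36 / 69
= 0.5217
= 52.2%

52.2


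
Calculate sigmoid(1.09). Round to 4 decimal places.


sigmoid(z) = 1 / (1 + exp(-z))
exp(-(1.09)) = exp(-1.09) = 0.3362
1 + 0.3362 = 1.3362
1 / 1.3362 = 0.7484

0.7484


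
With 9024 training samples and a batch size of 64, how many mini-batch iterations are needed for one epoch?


Iterations per epoch = dataset_size / batch_size
= 9024 / 64
= 141

141


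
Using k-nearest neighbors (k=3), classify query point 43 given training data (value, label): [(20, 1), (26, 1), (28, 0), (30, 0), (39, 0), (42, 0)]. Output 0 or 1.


Distances from query 43:
Point 42 (class 0): distance = 1
Point 39 (class 0): distance = 4
Point 30 (class 0): distance = 13
K=3 nearest neighbors: classes = [0, 0, 0]
Votes for class 1: 0 / 3
Majority vote => class 0

0


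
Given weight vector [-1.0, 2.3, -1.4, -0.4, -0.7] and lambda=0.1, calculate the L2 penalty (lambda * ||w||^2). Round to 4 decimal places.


Squaring each weight:
(-1.0)^2 = 1.0
2.3^2 = 5.29
(-1.4)^2 = 1.96
(-0.4)^2 = 0.16
(-0.7)^2 = 0.49
Sum of squares = 8.9
Penalty = 0.1 * 8.9 = 0.8900

0.8900


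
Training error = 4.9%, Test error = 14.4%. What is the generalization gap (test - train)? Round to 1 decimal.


Generalization gap = test_error - train_error
= 14.4 - 4.9
= 9.5%
A moderate gap.

9.5


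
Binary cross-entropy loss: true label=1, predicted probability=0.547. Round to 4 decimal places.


For y=1: Loss = -log(p)
= -log(0.547)
= -(-0.6033)
= 0.6033

0.6033


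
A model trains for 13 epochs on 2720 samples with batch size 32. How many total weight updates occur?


Iterations per epoch = 2720 / 32 = 85
Total updates = iterations_per_epoch * epochs
= 85 * 13
= 1105

1105


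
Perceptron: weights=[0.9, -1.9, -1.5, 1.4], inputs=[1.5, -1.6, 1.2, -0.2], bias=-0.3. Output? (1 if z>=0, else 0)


z = w . x + b
= 0.9*1.5 + -1.9*-1.6 + -1.5*1.2 + 1.4*-0.2 + -0.3
= 1.35 + 3.04 + -1.8 + -0.28 + -0.3
= 2.31 + -0.3
= 2.01
Since z = 2.01 >= 0, output = 1

1


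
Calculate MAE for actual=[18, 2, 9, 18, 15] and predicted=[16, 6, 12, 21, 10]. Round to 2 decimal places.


Absolute errors: [2, 4, 3, 3, 5]
Sum of absolute errors = 17
MAE = 17 / 5 = 3.40

3.40


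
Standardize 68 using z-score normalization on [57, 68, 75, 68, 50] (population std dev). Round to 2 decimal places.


Mean = (57 + 68 + 75 + 68 + 50) / 5 = 63.6
Variance = sum((x_i - mean)^2) / n = 79.44
Std = sqrt(79.44) = 8.9129
Z = (x - mean) / std
= (68 - 63.6) / 8.9129
= 4.4 / 8.9129
= 0.49

0.49


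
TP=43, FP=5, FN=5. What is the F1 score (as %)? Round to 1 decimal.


Precision = TP / (TP + FP) = 43 / 48 = 0.8958
Recall = TP / (TP + FN) = 43 / 48 = 0.8958
F1 = 2 * P * R / (P + R)
= 2 * 0.8958 * 0.8958 / (0.8958 + 0.8958)
= 1.605 / 1.7917
= 0.8958
As percentage: 89.6%

89.6


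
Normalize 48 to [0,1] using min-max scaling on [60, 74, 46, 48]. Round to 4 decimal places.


Min = 46, Max = 74
Range = 74 - 46 = 28
Scaled = (x - min) / (max - min)
= (48 - 46) / 28
= 2 / 28
= 0.0714

0.0714


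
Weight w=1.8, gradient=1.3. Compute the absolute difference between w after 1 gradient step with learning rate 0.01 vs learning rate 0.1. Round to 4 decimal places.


With lr=0.01: w_new = 1.8 - 0.01 * 1.3 = 1.787
With lr=0.1: w_new = 1.8 - 0.1 * 1.3 = 1.67
Absolute difference = |1.787 - 1.67|
= 0.1170

0.1170


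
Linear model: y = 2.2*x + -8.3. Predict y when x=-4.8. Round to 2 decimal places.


y = 2.2 * -4.8 + (-8.3)
= -10.56 + (-8.3)
= -18.86

-18.86


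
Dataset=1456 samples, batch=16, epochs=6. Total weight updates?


Iterations per epoch = 1456 / 16 = 91
Total updates = iterations_per_epoch * epochs
= 91 * 6
= 546

546


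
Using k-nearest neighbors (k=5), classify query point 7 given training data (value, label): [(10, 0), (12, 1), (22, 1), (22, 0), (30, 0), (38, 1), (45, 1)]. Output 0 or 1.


Distances from query 7:
Point 10 (class 0): distance = 3
Point 12 (class 1): distance = 5
Point 22 (class 0): distance = 15
Point 22 (class 1): distance = 15
Point 30 (class 0): distance = 23
K=5 nearest neighbors: classes = [0, 1, 0, 1, 0]
Votes for class 1: 2 / 5
Majority vote => class 0

0


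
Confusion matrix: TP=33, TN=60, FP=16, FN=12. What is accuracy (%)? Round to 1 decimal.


Accuracy = (TP + TN) / (TP + TN + FP + FN) * 100
= (33 + 60) / (33 + 60 + 16 + 12)
= 93 / 121
= 0.7686
= 76.9%

76.9


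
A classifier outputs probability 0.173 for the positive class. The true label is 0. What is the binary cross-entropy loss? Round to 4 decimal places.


For y=0: Loss = -log(1-p)
= -log(1 - 0.173)
= -log(0.827)
= -(-0.19)
= 0.1900

0.1900


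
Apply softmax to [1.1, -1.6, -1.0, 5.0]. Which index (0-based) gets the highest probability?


Softmax is a monotonic transformation, so it preserves the argmax.
We need to find the index of the maximum logit.
Index 0: 1.1
Index 1: -1.6
Index 2: -1.0
Index 3: 5.0
Maximum logit = 5.0 at index 3

3


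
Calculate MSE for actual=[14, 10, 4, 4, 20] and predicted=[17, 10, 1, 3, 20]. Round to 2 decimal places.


Differences: [-3, 0, 3, 1, 0]
Squared errors: [9, 0, 9, 1, 0]
Sum of squared errors = 19
MSE = 19 / 5 = 3.80

3.80


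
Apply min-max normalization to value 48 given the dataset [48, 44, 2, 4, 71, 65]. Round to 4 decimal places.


Min = 2, Max = 71
Range = 71 - 2 = 69
Scaled = (x - min) / (max - min)
= (48 - 2) / 69
= 46 / 69
= 0.6667

0.6667


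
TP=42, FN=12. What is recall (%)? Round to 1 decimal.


Recall = TP / (TP + FN) * 100
= 42 / (42 + 12)
= 42 / 54
= 0.7778
= 77.8%

77.8


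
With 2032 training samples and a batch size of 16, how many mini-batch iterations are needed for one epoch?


Iterations per epoch = dataset_size / batch_size
= 2032 / 16
= 127

127


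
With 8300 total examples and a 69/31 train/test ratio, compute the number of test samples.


Train samples = 8300 * 69% = 5727
Test samples = 8300 - 5727
= 2573

2573


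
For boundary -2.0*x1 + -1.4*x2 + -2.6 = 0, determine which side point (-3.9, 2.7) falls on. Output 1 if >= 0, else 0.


Compute -2.0 * -3.9 + -1.4 * 2.7 + -2.6
= 7.8 + -3.78 + -2.6
= 1.42
Since 1.42 >= 0, the point is on the positive side.

1


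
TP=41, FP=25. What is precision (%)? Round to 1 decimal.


Precision = TP / (TP + FP) * 100
= 41 / (41 + 25)
= 41 / 66
= 0.6212
= 62.1%

62.1


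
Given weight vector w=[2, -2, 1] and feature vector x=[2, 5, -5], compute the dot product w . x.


Element-wise products:
2 * 2 = 4
-2 * 5 = -10
1 * -5 = -5
Sum = 4 + -10 + -5
= -11

-11


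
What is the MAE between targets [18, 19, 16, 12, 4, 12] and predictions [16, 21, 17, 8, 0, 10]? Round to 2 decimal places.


Absolute errors: [2, 2, 1, 4, 4, 2]
Sum of absolute errors = 15
MAE = 15 / 6 = 2.50

2.50


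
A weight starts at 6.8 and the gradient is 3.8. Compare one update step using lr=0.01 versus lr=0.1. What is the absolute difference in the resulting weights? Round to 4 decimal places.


With lr=0.01: w_new = 6.8 - 0.01 * 3.8 = 6.762
With lr=0.1: w_new = 6.8 - 0.1 * 3.8 = 6.42
Absolute difference = |6.762 - 6.42|
= 0.3420

0.3420


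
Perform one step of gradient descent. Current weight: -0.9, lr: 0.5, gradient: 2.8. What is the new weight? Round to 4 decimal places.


w_new = w_old - lr * gradient
= -0.9 - 0.5 * 2.8
= -0.9 - (1.4)
= -2.3000

-2.3000


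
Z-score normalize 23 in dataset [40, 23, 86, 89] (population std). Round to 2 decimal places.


Mean = (40 + 23 + 86 + 89) / 4 = 59.5
Variance = sum((x_i - mean)^2) / n = 821.25
Std = sqrt(821.25) = 28.6575
Z = (x - mean) / std
= (23 - 59.5) / 28.6575
= -36.5 / 28.6575
= -1.27

-1.27


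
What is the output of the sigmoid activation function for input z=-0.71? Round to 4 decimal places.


sigmoid(z) = 1 / (1 + exp(-z))
exp(-(-0.71)) = exp(0.71) = 2.034
1 + 2.034 = 3.034
1 / 3.034 = 0.3296

0.3296


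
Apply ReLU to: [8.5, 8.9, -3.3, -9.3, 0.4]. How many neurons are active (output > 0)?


ReLU(x) = max(0, x) for each element:
ReLU(8.5) = 8.5
ReLU(8.9) = 8.9
ReLU(-3.3) = 0
ReLU(-9.3) = 0
ReLU(0.4) = 0.4
Active neurons (>0): 3

3


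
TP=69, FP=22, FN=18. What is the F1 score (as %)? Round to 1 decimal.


Precision = TP / (TP + FP) = 69 / 91 = 0.7582
Recall = TP / (TP + FN) = 69 / 87 = 0.7931
F1 = 2 * P * R / (P + R)
= 2 * 0.7582 * 0.7931 / (0.7582 + 0.7931)
= 1.2027 / 1.5513
= 0.7753
As percentage: 77.5%

77.5


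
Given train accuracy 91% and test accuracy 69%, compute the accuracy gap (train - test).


Gap = train_accuracy - test_accuracy
= 91 - 69
= 22%
This large gap strongly indicates overfitting.

22


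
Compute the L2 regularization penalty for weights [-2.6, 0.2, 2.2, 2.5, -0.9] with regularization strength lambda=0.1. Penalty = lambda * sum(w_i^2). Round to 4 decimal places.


Squaring each weight:
(-2.6)^2 = 6.76
0.2^2 = 0.04
2.2^2 = 4.84
2.5^2 = 6.25
(-0.9)^2 = 0.81
Sum of squares = 18.7
Penalty = 0.1 * 18.7 = 1.8700

1.8700


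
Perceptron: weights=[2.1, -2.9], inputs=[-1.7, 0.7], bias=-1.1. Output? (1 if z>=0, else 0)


z = w . x + b
= 2.1*-1.7 + -2.9*0.7 + -1.1
= -3.57 + -2.03 + -1.1
= -5.6 + -1.1
= -6.7
Since z = -6.7 < 0, output = 0

0


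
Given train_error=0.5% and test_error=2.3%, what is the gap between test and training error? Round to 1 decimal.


Generalization gap = test_error - train_error
= 2.3 - 0.5
= 1.8%
A small gap suggests good generalization.

1.8


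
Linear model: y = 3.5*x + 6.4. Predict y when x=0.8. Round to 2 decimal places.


y = 3.5 * 0.8 + (6.4)
= 2.8 + (6.4)
= 9.20

9.20


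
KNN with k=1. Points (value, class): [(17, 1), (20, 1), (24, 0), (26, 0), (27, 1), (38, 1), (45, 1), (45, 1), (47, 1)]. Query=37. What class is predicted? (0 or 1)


Distances from query 37:
Point 38 (class 1): distance = 1
K=1 nearest neighbors: classes = [1]
Votes for class 1: 1 / 1
Majority vote => class 1

1


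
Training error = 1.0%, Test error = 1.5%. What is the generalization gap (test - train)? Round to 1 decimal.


Generalization gap = test_error - train_error
= 1.5 - 1.0
= 0.5%
A small gap suggests good generalization.

0.5


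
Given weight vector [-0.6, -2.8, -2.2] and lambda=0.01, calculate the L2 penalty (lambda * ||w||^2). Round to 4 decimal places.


Squaring each weight:
(-0.6)^2 = 0.36
(-2.8)^2 = 7.84
(-2.2)^2 = 4.84
Sum of squares = 13.04
Penalty = 0.01 * 13.04 = 0.1304

0.1304


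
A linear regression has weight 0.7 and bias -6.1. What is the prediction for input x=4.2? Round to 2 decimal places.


y = 0.7 * 4.2 + (-6.1)
= 2.94 + (-6.1)
= -3.16

-3.16


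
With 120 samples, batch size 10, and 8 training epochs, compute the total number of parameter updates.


Iterations per epoch = 120 / 10 = 12
Total updates = iterations_per_epoch * epochs
= 12 * 8
= 96

96


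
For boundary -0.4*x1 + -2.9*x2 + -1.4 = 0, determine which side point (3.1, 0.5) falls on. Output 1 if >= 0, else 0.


Compute -0.4 * 3.1 + -2.9 * 0.5 + -1.4
= -1.24 + -1.45 + -1.4
= -4.09
Since -4.09 < 0, the point is on the negative side.

0


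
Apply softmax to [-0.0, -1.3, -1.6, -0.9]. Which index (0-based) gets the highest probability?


Softmax is a monotonic transformation, so it preserves the argmax.
We need to find the index of the maximum logit.
Index 0: -0.0
Index 1: -1.3
Index 2: -1.6
Index 3: -0.9
Maximum logit = -0.0 at index 0

0


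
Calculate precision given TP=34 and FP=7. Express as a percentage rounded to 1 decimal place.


Precision = TP / (TP + FP) * 100
= 34 / (34 + 7)
= 34 / 41
= 0.8293
= 82.9%

82.9


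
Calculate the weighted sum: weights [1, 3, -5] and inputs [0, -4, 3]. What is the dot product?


Element-wise products:
1 * 0 = 0
3 * -4 = -12
-5 * 3 = -15
Sum = 0 + -12 + -15
= -27

-27


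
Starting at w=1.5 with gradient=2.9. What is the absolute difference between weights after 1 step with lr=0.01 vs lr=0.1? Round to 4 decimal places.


With lr=0.01: w_new = 1.5 - 0.01 * 2.9 = 1.471
With lr=0.1: w_new = 1.5 - 0.1 * 2.9 = 1.21
Absolute difference = |1.471 - 1.21|
= 0.2610

0.2610


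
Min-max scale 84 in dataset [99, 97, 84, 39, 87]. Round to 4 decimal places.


Min = 39, Max = 99
Range = 99 - 39 = 60
Scaled = (x - min) / (max - min)
= (84 - 39) / 60
= 45 / 60
= 0.7500

0.7500


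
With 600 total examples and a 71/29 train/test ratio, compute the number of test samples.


Train samples = 600 * 71% = 426
Test samples = 600 - 426
= 174

174


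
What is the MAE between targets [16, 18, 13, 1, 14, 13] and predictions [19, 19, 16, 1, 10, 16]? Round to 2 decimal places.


Absolute errors: [3, 1, 3, 0, 4, 3]
Sum of absolute errors = 14
MAE = 14 / 6 = 2.33

2.33


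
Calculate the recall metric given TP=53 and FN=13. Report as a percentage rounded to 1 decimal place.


Recall = TP / (TP + FN) * 100
= 53 / (53 + 13)
= 53 / 66
= 0.803
= 80.3%

80.3


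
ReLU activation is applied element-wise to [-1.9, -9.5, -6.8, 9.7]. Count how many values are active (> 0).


ReLU(x) = max(0, x) for each element:
ReLU(-1.9) = 0
ReLU(-9.5) = 0
ReLU(-6.8) = 0
ReLU(9.7) = 9.7
Active neurons (>0): 1

1


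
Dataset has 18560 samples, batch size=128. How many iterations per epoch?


Iterations per epoch = dataset_size / batch_size
= 18560 / 128
= 145

145


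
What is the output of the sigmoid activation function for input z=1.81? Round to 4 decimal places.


sigmoid(z) = 1 / (1 + exp(-z))
exp(-(1.81)) = exp(-1.81) = 0.1637
1 + 0.1637 = 1.1637
1 / 1.1637 = 0.8594

0.8594


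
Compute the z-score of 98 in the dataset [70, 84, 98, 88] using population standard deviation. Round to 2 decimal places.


Mean = (70 + 84 + 98 + 88) / 4 = 85.0
Variance = sum((x_i - mean)^2) / n = 101.0
Std = sqrt(101.0) = 10.0499
Z = (x - mean) / std
= (98 - 85.0) / 10.0499
= 13.0 / 10.0499
= 1.29

1.29


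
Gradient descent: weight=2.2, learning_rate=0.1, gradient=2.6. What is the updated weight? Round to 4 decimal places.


w_new = w_old - lr * gradient
= 2.2 - 0.1 * 2.6
= 2.2 - (0.26)
= 1.9400

1.9400


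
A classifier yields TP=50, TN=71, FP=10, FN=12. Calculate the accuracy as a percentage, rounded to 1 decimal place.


Accuracy = (TP + TN) / (TP + TN + FP + FN) * 100
= (50 + 71) / (50 + 71 + 10 + 12)
= 121 / 143
= 0.8462
= 84.6%

84.6


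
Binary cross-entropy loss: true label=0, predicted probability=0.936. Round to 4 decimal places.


For y=0: Loss = -log(1-p)
= -log(1 - 0.936)
= -log(0.064)
= -(-2.7489)
= 2.7489

2.7489


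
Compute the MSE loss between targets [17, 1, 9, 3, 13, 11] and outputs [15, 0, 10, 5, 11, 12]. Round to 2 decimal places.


Differences: [2, 1, -1, -2, 2, -1]
Squared errors: [4, 1, 1, 4, 4, 1]
Sum of squared errors = 15
MSE = 15 / 6 = 2.50

2.50


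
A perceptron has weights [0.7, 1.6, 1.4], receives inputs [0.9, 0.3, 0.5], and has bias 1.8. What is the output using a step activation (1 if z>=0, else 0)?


z = w . x + b
= 0.7*0.9 + 1.6*0.3 + 1.4*0.5 + 1.8
= 0.63 + 0.48 + 0.7 + 1.8
= 1.81 + 1.8
= 3.61
Since z = 3.61 >= 0, output = 1

1


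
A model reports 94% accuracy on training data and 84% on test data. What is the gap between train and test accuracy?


Gap = train_accuracy - test_accuracy
= 94 - 84
= 10%
This moderate gap may indicate mild overfitting.

10


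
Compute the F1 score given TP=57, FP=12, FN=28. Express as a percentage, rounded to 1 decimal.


Precision = TP / (TP + FP) = 57 / 69 = 0.8261
Recall = TP / (TP + FN) = 57 / 85 = 0.6706
F1 = 2 * P * R / (P + R)
= 2 * 0.8261 * 0.6706 / (0.8261 + 0.6706)
= 1.1079 / 1.4967
= 0.7403
As percentage: 74.0%

74.0


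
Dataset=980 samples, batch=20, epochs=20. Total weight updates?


Iterations per epoch = 980 / 20 = 49
Total updates = iterations_per_epoch * epochs
= 49 * 20
= 980

980


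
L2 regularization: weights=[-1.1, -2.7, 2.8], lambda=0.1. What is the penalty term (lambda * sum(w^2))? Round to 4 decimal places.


Squaring each weight:
(-1.1)^2 = 1.21
(-2.7)^2 = 7.29
2.8^2 = 7.84
Sum of squares = 16.34
Penalty = 0.1 * 16.34 = 1.6340

1.6340


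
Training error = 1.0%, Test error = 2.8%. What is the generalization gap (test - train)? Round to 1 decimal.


Generalization gap = test_error - train_error
= 2.8 - 1.0
= 1.8%
A small gap suggests good generalization.

1.8


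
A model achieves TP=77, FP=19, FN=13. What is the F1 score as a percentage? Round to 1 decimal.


Precision = TP / (TP + FP) = 77 / 96 = 0.8021
Recall = TP / (TP + FN) = 77 / 90 = 0.8556
F1 = 2 * P * R / (P + R)
= 2 * 0.8021 * 0.8556 / (0.8021 + 0.8556)
= 1.3725 / 1.6576
= 0.828
As percentage: 82.8%

82.8


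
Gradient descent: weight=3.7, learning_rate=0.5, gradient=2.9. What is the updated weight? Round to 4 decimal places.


w_new = w_old - lr * gradient
= 3.7 - 0.5 * 2.9
= 3.7 - (1.45)
= 2.2500

2.2500


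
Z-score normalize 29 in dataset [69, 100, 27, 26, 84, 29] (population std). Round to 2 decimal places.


Mean = (69 + 100 + 27 + 26 + 84 + 29) / 6 = 55.8333
Variance = sum((x_i - mean)^2) / n = 893.1389
Std = sqrt(893.1389) = 29.8854
Z = (x - mean) / std
= (29 - 55.8333) / 29.8854
= -26.8333 / 29.8854
= -0.90

-0.90


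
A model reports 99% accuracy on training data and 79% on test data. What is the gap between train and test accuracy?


Gap = train_accuracy - test_accuracy
= 99 - 79
= 20%
This gap suggests the model is overfitting.

20


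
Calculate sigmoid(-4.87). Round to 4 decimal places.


sigmoid(z) = 1 / (1 + exp(-z))
exp(-(-4.87)) = exp(4.87) = 130.3209
1 + 130.3209 = 131.3209
1 / 131.3209 = 0.0076

0.0076


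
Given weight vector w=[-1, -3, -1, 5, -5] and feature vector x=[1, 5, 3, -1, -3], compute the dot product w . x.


Element-wise products:
-1 * 1 = -1
-3 * 5 = -15
-1 * 3 = -3
5 * -1 = -5
-5 * -3 = 15
Sum = -1 + -15 + -3 + -5 + 15
= -9

-9


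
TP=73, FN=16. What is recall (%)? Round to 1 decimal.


Recall = TP / (TP + FN) * 100
= 73 / (73 + 16)
= 73 / 89
= 0.8202
= 82.0%

82.0


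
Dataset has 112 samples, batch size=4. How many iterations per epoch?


Iterations per epoch = dataset_size / batch_size
= 112 / 4
= 28

28


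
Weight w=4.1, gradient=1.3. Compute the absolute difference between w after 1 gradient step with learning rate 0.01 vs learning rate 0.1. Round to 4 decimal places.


With lr=0.01: w_new = 4.1 - 0.01 * 1.3 = 4.087
With lr=0.1: w_new = 4.1 - 0.1 * 1.3 = 3.97
Absolute difference = |4.087 - 3.97|
= 0.1170

0.1170


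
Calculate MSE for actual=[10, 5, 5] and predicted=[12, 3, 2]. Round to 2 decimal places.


Differences: [-2, 2, 3]
Squared errors: [4, 4, 9]
Sum of squared errors = 17
MSE = 17 / 3 = 5.67

5.67


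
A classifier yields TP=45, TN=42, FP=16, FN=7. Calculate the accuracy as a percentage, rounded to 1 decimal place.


Accuracy = (TP + TN) / (TP + TN + FP + FN) * 100
= (45 + 42) / (45 + 42 + 16 + 7)
= 87 / 110
= 0.7909
= 79.1%

79.1


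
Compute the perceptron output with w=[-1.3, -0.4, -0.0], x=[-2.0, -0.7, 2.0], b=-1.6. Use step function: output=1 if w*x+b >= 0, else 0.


z = w . x + b
= -1.3*-2.0 + -0.4*-0.7 + -0.0*2.0 + -1.6
= 2.6 + 0.28 + -0.0 + -1.6
= 2.88 + -1.6
= 1.28
Since z = 1.28 >= 0, output = 1

1


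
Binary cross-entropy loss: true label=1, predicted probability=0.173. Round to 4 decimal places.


For y=1: Loss = -log(p)
= -log(0.173)
= -(-1.7545)
= 1.7545

1.7545


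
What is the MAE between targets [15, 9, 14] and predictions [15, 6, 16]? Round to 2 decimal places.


Absolute errors: [0, 3, 2]
Sum of absolute errors = 5
MAE = 5 / 3 = 1.67

1.67


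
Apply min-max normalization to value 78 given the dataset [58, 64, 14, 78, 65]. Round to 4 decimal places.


Min = 14, Max = 78
Range = 78 - 14 = 64
Scaled = (x - min) / (max - min)
= (78 - 14) / 64
= 64 / 64
= 1.0000

1.0000


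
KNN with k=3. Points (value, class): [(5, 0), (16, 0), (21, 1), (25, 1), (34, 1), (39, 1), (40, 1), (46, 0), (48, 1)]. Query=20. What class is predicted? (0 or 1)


Distances from query 20:
Point 21 (class 1): distance = 1
Point 16 (class 0): distance = 4
Point 25 (class 1): distance = 5
K=3 nearest neighbors: classes = [1, 0, 1]
Votes for class 1: 2 / 3
Majority vote => class 1

1


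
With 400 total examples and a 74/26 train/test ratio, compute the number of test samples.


Train samples = 400 * 74% = 296
Test samples = 400 - 296
= 104

104


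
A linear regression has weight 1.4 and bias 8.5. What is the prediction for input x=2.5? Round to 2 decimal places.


y = 1.4 * 2.5 + (8.5)
= 3.5 + (8.5)
= 12.00

12.00


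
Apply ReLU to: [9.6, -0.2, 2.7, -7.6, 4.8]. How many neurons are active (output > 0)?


ReLU(x) = max(0, x) for each element:
ReLU(9.6) = 9.6
ReLU(-0.2) = 0
ReLU(2.7) = 2.7
ReLU(-7.6) = 0
ReLU(4.8) = 4.8
Active neurons (>0): 3

3


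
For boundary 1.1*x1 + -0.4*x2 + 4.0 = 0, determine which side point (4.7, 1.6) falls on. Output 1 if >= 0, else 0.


Compute 1.1 * 4.7 + -0.4 * 1.6 + 4.0
= 5.17 + -0.64 + 4.0
= 8.53
Since 8.53 >= 0, the point is on the positive side.

1


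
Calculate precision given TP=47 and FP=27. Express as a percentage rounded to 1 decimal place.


Precision = TP / (TP + FP) * 100
= 47 / (47 + 27)
= 47 / 74
= 0.6351
= 63.5%

63.5


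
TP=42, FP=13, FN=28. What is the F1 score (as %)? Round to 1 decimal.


Precision = TP / (TP + FP) = 42 / 55 = 0.7636
Recall = TP / (TP + FN) = 42 / 70 = 0.6
F1 = 2 * P * R / (P + R)
= 2 * 0.7636 * 0.6 / (0.7636 + 0.6)
= 0.9164 / 1.3636
= 0.672
As percentage: 67.2%

67.2


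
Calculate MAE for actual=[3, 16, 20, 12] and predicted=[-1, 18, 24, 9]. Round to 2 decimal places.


Absolute errors: [4, 2, 4, 3]
Sum of absolute errors = 13
MAE = 13 / 4 = 3.25

3.25


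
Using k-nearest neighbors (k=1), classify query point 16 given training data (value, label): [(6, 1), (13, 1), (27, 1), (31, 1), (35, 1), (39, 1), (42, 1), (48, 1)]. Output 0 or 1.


Distances from query 16:
Point 13 (class 1): distance = 3
K=1 nearest neighbors: classes = [1]
Votes for class 1: 1 / 1
Majority vote => class 1

1


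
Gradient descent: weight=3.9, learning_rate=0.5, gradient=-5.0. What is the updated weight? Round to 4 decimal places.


w_new = w_old - lr * gradient
= 3.9 - 0.5 * -5.0
= 3.9 - (-2.5)
= 6.4000

6.4000


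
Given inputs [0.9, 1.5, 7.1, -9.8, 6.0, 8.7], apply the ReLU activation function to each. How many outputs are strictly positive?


ReLU(x) = max(0, x) for each element:
ReLU(0.9) = 0.9
ReLU(1.5) = 1.5
ReLU(7.1) = 7.1
ReLU(-9.8) = 0
ReLU(6.0) = 6.0
ReLU(8.7) = 8.7
Active neurons (>0): 5

5


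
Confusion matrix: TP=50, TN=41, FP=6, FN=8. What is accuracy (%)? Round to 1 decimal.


Accuracy = (TP + TN) / (TP + TN + FP + FN) * 100
= (50 + 41) / (50 + 41 + 6 + 8)
= 91 / 105
= 0.8667
= 86.7%

86.7


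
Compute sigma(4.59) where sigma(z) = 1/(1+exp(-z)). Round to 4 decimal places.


sigmoid(z) = 1 / (1 + exp(-z))
exp(-(4.59)) = exp(-4.59) = 0.0102
1 + 0.0102 = 1.0102
1 / 1.0102 = 0.9899

0.9899


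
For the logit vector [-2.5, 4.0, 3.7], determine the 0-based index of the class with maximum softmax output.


Softmax is a monotonic transformation, so it preserves the argmax.
We need to find the index of the maximum logit.
Index 0: -2.5
Index 1: 4.0
Index 2: 3.7
Maximum logit = 4.0 at index 1

1


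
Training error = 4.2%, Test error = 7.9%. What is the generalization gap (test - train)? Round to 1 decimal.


Generalization gap = test_error - train_error
= 7.9 - 4.2
= 3.7%
A moderate gap.

3.7


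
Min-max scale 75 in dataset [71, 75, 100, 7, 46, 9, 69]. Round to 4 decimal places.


Min = 7, Max = 100
Range = 100 - 7 = 93
Scaled = (x - min) / (max - min)
= (75 - 7) / 93
= 68 / 93
= 0.7312

0.7312


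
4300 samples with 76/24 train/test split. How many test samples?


Train samples = 4300 * 76% = 3268
Test samples = 4300 - 3268
= 1032

1032


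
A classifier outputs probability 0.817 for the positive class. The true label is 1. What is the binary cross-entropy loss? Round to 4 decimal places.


For y=1: Loss = -log(p)
= -log(0.817)
= -(-0.2021)
= 0.2021

0.2021


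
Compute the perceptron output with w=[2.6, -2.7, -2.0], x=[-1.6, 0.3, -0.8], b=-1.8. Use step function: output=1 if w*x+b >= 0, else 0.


z = w . x + b
= 2.6*-1.6 + -2.7*0.3 + -2.0*-0.8 + -1.8
= -4.16 + -0.81 + 1.6 + -1.8
= -3.37 + -1.8
= -5.17
Since z = -5.17 < 0, output = 0

0


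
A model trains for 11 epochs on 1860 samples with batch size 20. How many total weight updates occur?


Iterations per epoch = 1860 / 20 = 93
Total updates = iterations_per_epoch * epochs
= 93 * 11
= 1023

1023


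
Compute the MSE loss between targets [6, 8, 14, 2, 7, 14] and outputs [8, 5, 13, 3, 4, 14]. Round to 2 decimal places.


Differences: [-2, 3, 1, -1, 3, 0]
Squared errors: [4, 9, 1, 1, 9, 0]
Sum of squared errors = 24
MSE = 24 / 6 = 4.00

4.00


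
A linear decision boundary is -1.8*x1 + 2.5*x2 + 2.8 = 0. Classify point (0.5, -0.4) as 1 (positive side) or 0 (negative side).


Compute -1.8 * 0.5 + 2.5 * -0.4 + 2.8
= -0.9 + -1.0 + 2.8
= 0.9
Since 0.9 >= 0, the point is on the positive side.

1


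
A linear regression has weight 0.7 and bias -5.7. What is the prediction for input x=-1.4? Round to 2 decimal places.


y = 0.7 * -1.4 + (-5.7)
= -0.98 + (-5.7)
= -6.68

-6.68


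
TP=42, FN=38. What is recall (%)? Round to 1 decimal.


Recall = TP / (TP + FN) * 100
= 42 / (42 + 38)
= 42 / 80
= 0.525
= 52.5%

52.5


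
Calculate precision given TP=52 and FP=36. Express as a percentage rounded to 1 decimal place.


Precision = TP / (TP + FP) * 100
= 52 / (52 + 36)
= 52 / 88
= 0.5909
= 59.1%

59.1


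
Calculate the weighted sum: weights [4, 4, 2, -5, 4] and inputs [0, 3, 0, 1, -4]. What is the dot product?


Element-wise products:
4 * 0 = 0
4 * 3 = 12
2 * 0 = 0
-5 * 1 = -5
4 * -4 = -16
Sum = 0 + 12 + 0 + -5 + -16
= -9

-9


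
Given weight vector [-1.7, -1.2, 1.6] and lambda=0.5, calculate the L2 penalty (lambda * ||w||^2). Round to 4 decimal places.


Squaring each weight:
(-1.7)^2 = 2.89
(-1.2)^2 = 1.44
1.6^2 = 2.56
Sum of squares = 6.89
Penalty = 0.5 * 6.89 = 3.4450

3.4450


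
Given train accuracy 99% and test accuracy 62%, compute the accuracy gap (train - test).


Gap = train_accuracy - test_accuracy
= 99 - 62
= 37%
This large gap strongly indicates overfitting.

37


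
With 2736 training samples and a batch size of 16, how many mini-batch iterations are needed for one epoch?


Iterations per epoch = dataset_size / batch_size
= 2736 / 16
= 171

171


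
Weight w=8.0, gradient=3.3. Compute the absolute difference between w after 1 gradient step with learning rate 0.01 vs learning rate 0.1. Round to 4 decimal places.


With lr=0.01: w_new = 8.0 - 0.01 * 3.3 = 7.967
With lr=0.1: w_new = 8.0 - 0.1 * 3.3 = 7.67
Absolute difference = |7.967 - 7.67|
= 0.2970

0.2970


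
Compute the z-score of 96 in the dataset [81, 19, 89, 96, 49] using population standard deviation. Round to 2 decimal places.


Mean = (81 + 19 + 89 + 96 + 49) / 5 = 66.8
Variance = sum((x_i - mean)^2) / n = 829.76
Std = sqrt(829.76) = 28.8056
Z = (x - mean) / std
= (96 - 66.8) / 28.8056
= 29.2 / 28.8056
= 1.01

1.01


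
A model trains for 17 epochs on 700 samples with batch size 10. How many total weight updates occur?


Iterations per epoch = 700 / 10 = 70
Total updates = iterations_per_epoch * epochs
= 70 * 17
= 1190

1190


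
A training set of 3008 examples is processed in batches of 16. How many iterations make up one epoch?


Iterations per epoch = dataset_size / batch_size
= 3008 / 16
= 188

188


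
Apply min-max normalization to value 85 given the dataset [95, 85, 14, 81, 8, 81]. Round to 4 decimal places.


Min = 8, Max = 95
Range = 95 - 8 = 87
Scaled = (x - min) / (max - min)
= (85 - 8) / 87
= 77 / 87
= 0.8851

0.8851


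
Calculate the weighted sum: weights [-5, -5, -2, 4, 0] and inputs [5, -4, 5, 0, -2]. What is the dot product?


Element-wise products:
-5 * 5 = -25
-5 * -4 = 20
-2 * 5 = -10
4 * 0 = 0
0 * -2 = 0
Sum = -25 + 20 + -10 + 0 + 0
= -15

-15


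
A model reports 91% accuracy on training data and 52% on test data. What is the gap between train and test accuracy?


Gap = train_accuracy - test_accuracy
= 91 - 52
= 39%
This large gap strongly indicates overfitting.

39


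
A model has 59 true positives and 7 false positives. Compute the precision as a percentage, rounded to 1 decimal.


Precision = TP / (TP + FP) * 100
= 59 / (59 + 7)
= 59 / 66
= 0.8939
= 89.4%

89.4


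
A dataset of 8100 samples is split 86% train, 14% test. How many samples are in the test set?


Train samples = 8100 * 86% = 6966
Test samples = 8100 - 6966
= 1134

1134


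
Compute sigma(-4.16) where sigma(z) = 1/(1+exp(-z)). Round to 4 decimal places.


sigmoid(z) = 1 / (1 + exp(-z))
exp(-(-4.16)) = exp(4.16) = 64.0715
1 + 64.0715 = 65.0715
1 / 65.0715 = 0.0154

0.0154


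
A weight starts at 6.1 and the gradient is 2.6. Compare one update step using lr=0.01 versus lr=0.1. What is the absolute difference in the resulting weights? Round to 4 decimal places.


With lr=0.01: w_new = 6.1 - 0.01 * 2.6 = 6.074
With lr=0.1: w_new = 6.1 - 0.1 * 2.6 = 5.84
Absolute difference = |6.074 - 5.84|
= 0.2340

0.2340


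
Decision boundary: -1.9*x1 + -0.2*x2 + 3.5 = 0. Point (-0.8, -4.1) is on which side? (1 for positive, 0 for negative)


Compute -1.9 * -0.8 + -0.2 * -4.1 + 3.5
= 1.52 + 0.82 + 3.5
= 5.84
Since 5.84 >= 0, the point is on the positive side.

1


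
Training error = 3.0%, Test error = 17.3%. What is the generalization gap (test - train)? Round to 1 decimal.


Generalization gap = test_error - train_error
= 17.3 - 3.0
= 14.3%
A large gap suggests overfitting.

14.3


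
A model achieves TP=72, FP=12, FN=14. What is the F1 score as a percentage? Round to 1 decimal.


Precision = TP / (TP + FP) = 72 / 84 = 0.8571
Recall = TP / (TP + FN) = 72 / 86 = 0.8372
F1 = 2 * P * R / (P + R)
= 2 * 0.8571 * 0.8372 / (0.8571 + 0.8372)
= 1.4352 / 1.6944
= 0.8471
As percentage: 84.7%

84.7


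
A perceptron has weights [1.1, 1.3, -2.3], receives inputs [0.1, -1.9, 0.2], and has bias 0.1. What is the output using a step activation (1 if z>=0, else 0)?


z = w . x + b
= 1.1*0.1 + 1.3*-1.9 + -2.3*0.2 + 0.1
= 0.11 + -2.47 + -0.46 + 0.1
= -2.82 + 0.1
= -2.72
Since z = -2.72 < 0, output = 0

0


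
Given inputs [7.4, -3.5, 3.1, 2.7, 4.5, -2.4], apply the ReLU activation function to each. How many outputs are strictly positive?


ReLU(x) = max(0, x) for each element:
ReLU(7.4) = 7.4
ReLU(-3.5) = 0
ReLU(3.1) = 3.1
ReLU(2.7) = 2.7
ReLU(4.5) = 4.5
ReLU(-2.4) = 0
Active neurons (>0): 4

4


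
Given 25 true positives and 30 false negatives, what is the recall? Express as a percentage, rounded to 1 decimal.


Recall = TP / (TP + FN) * 100
= 25 / (25 + 30)
= 25 / 55
= 0.4545
= 45.5%

45.5


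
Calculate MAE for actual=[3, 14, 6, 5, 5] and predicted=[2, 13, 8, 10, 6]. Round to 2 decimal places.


Absolute errors: [1, 1, 2, 5, 1]
Sum of absolute errors = 10
MAE = 10 / 5 = 2.00

2.00


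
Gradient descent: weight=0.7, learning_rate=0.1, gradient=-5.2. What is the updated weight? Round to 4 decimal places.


w_new = w_old - lr * gradient
= 0.7 - 0.1 * -5.2
= 0.7 - (-0.52)
= 1.2200

1.2200


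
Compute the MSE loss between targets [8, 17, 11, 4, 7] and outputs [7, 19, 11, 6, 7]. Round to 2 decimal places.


Differences: [1, -2, 0, -2, 0]
Squared errors: [1, 4, 0, 4, 0]
Sum of squared errors = 9
MSE = 9 / 5 = 1.80

1.80


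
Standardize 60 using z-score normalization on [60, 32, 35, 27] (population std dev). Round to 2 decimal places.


Mean = (60 + 32 + 35 + 27) / 4 = 38.5
Variance = sum((x_i - mean)^2) / n = 162.25
Std = sqrt(162.25) = 12.7377
Z = (x - mean) / std
= (60 - 38.5) / 12.7377
= 21.5 / 12.7377
= 1.69

1.69


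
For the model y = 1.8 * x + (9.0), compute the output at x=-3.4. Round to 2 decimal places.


y = 1.8 * -3.4 + (9.0)
= -6.12 + (9.0)
= 2.88

2.88


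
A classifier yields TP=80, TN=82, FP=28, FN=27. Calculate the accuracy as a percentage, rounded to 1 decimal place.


Accuracy = (TP + TN) / (TP + TN + FP + FN) * 100
= (80 + 82) / (80 + 82 + 28 + 27)
= 162 / 217
= 0.7465
= 74.7%

74.7


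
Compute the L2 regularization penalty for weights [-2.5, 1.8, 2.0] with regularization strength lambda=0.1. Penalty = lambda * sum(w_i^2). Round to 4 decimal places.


Squaring each weight:
(-2.5)^2 = 6.25
1.8^2 = 3.24
2.0^2 = 4.0
Sum of squares = 13.49
Penalty = 0.1 * 13.49 = 1.3490

1.3490


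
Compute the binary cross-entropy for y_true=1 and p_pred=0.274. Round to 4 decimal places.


For y=1: Loss = -log(p)
= -log(0.274)
= -(-1.2946)
= 1.2946

1.2946


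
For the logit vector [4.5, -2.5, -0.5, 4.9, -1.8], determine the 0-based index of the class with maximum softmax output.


Softmax is a monotonic transformation, so it preserves the argmax.
We need to find the index of the maximum logit.
Index 0: 4.5
Index 1: -2.5
Index 2: -0.5
Index 3: 4.9
Index 4: -1.8
Maximum logit = 4.9 at index 3

3


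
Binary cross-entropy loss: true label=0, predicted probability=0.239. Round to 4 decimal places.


For y=0: Loss = -log(1-p)
= -log(1 - 0.239)
= -log(0.761)
= -(-0.2731)
= 0.2731

0.2731


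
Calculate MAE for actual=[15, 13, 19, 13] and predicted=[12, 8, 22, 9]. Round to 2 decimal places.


Absolute errors: [3, 5, 3, 4]
Sum of absolute errors = 15
MAE = 15 / 4 = 3.75

3.75


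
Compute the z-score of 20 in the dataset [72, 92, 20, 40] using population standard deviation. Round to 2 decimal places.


Mean = (72 + 92 + 20 + 40) / 4 = 56.0
Variance = sum((x_i - mean)^2) / n = 776.0
Std = sqrt(776.0) = 27.8568
Z = (x - mean) / std
= (20 - 56.0) / 27.8568
= -36.0 / 27.8568
= -1.29

-1.29


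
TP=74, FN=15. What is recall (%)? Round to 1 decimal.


Recall = TP / (TP + FN) * 100
= 74 / (74 + 15)
= 74 / 89
= 0.8315
= 83.1%

83.1


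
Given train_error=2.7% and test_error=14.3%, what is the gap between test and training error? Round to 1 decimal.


Generalization gap = test_error - train_error
= 14.3 - 2.7
= 11.6%
A large gap suggests overfitting.

11.6


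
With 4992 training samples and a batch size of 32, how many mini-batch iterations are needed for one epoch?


Iterations per epoch = dataset_size / batch_size
= 4992 / 32
= 156

156


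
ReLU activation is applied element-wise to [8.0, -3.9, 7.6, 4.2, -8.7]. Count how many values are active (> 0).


ReLU(x) = max(0, x) for each element:
ReLU(8.0) = 8.0
ReLU(-3.9) = 0
ReLU(7.6) = 7.6
ReLU(4.2) = 4.2
ReLU(-8.7) = 0
Active neurons (>0): 3

3


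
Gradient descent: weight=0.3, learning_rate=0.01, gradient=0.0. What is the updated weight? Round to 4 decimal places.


w_new = w_old - lr * gradient
= 0.3 - 0.01 * 0.0
= 0.3 - (0.0)
= 0.3000

0.3000


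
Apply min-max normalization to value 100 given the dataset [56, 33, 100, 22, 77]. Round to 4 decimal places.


Min = 22, Max = 100
Range = 100 - 22 = 78
Scaled = (x - min) / (max - min)
= (100 - 22) / 78
= 78 / 78
= 1.0000

1.0000


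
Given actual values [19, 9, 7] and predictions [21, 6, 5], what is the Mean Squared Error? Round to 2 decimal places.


Differences: [-2, 3, 2]
Squared errors: [4, 9, 4]
Sum of squared errors = 17
MSE = 17 / 3 = 5.67

5.67


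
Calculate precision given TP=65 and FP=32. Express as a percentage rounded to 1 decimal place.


Precision = TP / (TP + FP) * 100
= 65 / (65 + 32)
= 65 / 97
= 0.6701
= 67.0%

67.0


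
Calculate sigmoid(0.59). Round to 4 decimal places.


sigmoid(z) = 1 / (1 + exp(-z))
exp(-(0.59)) = exp(-0.59) = 0.5543
1 + 0.5543 = 1.5543
1 / 1.5543 = 0.6434

0.6434


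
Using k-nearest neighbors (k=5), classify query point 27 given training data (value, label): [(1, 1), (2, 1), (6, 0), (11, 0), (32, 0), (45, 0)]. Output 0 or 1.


Distances from query 27:
Point 32 (class 0): distance = 5
Point 11 (class 0): distance = 16
Point 45 (class 0): distance = 18
Point 6 (class 0): distance = 21
Point 2 (class 1): distance = 25
K=5 nearest neighbors: classes = [0, 0, 0, 0, 1]
Votes for class 1: 1 / 5
Majority vote => class 0

0


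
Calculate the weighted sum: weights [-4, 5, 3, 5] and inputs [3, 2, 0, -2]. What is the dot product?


Element-wise products:
-4 * 3 = -12
5 * 2 = 10
3 * 0 = 0
5 * -2 = -10
Sum = -12 + 10 + 0 + -10
= -12

-12


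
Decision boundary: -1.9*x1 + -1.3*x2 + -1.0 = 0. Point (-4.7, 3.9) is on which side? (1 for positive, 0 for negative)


Compute -1.9 * -4.7 + -1.3 * 3.9 + -1.0
= 8.93 + -5.07 + -1.0
= 2.86
Since 2.86 >= 0, the point is on the positive side.

1
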